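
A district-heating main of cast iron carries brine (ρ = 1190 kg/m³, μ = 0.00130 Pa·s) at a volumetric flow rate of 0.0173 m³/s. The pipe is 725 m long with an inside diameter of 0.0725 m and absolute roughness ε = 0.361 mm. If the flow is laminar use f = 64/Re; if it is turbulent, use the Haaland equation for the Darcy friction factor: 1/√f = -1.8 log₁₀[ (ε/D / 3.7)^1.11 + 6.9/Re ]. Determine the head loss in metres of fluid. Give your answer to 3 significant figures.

Cross-sectional area A = πD²/4 = π(0.0725)²/4 = 0.004128 m²; mean velocity V = Q/A = 0.0173/0.004128 = 4.191 m/s.
Reynolds number Re = ρVD/μ = 1190 · 4.191 · 0.0725 / 0.0013 = 2.781e+05.
Re > 4000 → turbulent. Relative roughness ε/D = 0.000361/0.0725 = 0.00498. Haaland: 1/√f = -1.8 log₁₀[(0.00498/3.7)^1.11 + 6.9/2.781e+05] = -1.8 log₁₀[0.00065 + 2.48e-05] = 5.707, so f = 0.0307.
Darcy-Weisbach: ΔP = f(L/D)(ρV²/2) = 0.0307·(725/0.0725)·(1190·4.191²/2) = 0.0307·1e+04·1.045e+04 = 3.208e+06 Pa.
Head loss h_f = ΔP/(ρg) = 3.208e+06/(1190·9.81) = 275 m.

h_f ≈ 275 m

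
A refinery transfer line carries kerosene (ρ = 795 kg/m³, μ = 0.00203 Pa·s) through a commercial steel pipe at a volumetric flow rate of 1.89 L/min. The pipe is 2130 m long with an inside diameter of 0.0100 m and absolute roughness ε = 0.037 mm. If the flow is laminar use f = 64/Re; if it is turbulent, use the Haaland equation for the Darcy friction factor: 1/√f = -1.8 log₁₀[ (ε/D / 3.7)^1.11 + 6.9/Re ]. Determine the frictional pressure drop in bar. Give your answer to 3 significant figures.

ΔP ≈ 5.55 bar

Q = 1.89 L/min = 1.89/60000 = 3.15e-05 m³/s.
Cross-sectional area A = πD²/4 = π(0.01)²/4 = 7.854e-05 m²; mean velocity V = Q/A = 3.15e-05/7.854e-05 = 0.4011 m/s.
Reynolds number Re = ρVD/μ = 795 · 0.4011 · 0.01 / 0.00203 = 1571.
Re < 2300 → laminar flow, so f = 64/Re = 64/1571 = 0.04075 (the turbulent correlation is not needed).
Darcy-Weisbach: ΔP = f(L/D)(ρV²/2) = 0.04075·(2130/0.01)·(795·0.4011²/2) = 0.04075·2.13e+05·63.94 = 5.549e+05 Pa.
ΔP = 5.549e+05 Pa = 5.55 bar.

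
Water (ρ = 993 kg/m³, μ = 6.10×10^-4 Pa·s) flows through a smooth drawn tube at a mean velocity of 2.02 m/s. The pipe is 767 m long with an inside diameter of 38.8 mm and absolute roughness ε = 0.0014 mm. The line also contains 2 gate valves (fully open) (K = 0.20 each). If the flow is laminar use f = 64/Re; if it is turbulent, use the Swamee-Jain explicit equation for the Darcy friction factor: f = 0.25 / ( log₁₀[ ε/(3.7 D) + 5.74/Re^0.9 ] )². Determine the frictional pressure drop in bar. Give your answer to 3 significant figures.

Reynolds number Re = ρVD/μ = 993 · 2.02 · 0.0388 / 0.00061 = 1.276e+05.
Re > 4000 → turbulent. Relative roughness ε/D = 1.4e-06/0.0388 = 3.61e-05. Swamee-Jain: f = 0.25/(log₁₀[3.61e-05/3.7 + 5.74/1.276e+05^0.9])² = 0.25/(log₁₀[9.75e-06 + 0.000146])² = 0.25/(-3.808)² = 0.01724.
Total minor-loss coefficient ΣK = 2·0.2 = 0.4.
ΔP = [f·L/D + ΣK]·(ρV²/2) = [0.01724·767/0.0388 + 0.4]·(993·2.02²/2) = [340.8 + 0.4]·2026 = 6.912e+05 Pa.
ΔP = 6.912e+05 Pa = 6.91 bar.

ΔP ≈ 6.91 bar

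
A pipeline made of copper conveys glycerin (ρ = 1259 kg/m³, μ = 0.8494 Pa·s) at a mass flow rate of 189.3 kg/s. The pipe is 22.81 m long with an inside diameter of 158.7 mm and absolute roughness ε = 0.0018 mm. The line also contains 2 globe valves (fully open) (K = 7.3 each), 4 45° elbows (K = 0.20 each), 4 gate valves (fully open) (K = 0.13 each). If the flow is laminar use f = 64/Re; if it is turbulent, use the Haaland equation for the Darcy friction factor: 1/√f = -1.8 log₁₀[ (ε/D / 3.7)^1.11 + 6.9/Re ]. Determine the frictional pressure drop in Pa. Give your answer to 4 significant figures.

A = πD²/4 = π(0.1587)²/4 = 0.01978 m²; mean velocity V = ṁ/(ρA) = 189.3/(1259 · 0.01978) = 7.601 m/s.
Reynolds number Re = ρVD/μ = 1259 · 7.601 · 0.1587 / 0.849 = 1788.
Re < 2300 → laminar flow, so f = 64/Re = 64/1788 = 0.03579 (the turbulent correlation is not needed).
Total minor-loss coefficient ΣK = 2·7.3 + 4·0.2 + 4·0.13 = 15.9.
ΔP = [f·L/D + ΣK]·(ρV²/2) = [0.03579·22.81/0.1587 + 15.9]·(1259·7.601²/2) = [5.145 + 15.9]·3.637e+04 = 7.661e+05 Pa.

ΔP ≈ 766100 Pa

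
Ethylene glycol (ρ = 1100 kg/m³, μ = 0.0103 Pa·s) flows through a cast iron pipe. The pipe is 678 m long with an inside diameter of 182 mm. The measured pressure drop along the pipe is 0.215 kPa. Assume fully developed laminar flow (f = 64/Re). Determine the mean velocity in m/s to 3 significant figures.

For laminar flow, f = 64/Re with Re = ρVD/μ, so Darcy-Weisbach reduces to ΔP = 32μLV/D². Solving for V: V = ΔP·D²/(32μL) = 215·(0.182)²/(32·0.0103·678) = 0.03187 m/s.
Check: Re = ρVD/μ = 1100·0.03187·0.182/0.0103 = 619.4 < 2300, so the laminar assumption holds.

V ≈ 0.0319 m/s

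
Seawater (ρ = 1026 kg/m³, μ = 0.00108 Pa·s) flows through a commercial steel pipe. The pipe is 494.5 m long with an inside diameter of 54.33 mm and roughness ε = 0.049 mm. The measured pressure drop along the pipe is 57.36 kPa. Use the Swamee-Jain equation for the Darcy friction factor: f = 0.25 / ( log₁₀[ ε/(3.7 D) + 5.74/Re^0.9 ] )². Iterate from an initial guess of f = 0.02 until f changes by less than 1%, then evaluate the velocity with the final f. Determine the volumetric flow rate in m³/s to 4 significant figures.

Rearranging Darcy-Weisbach: V = √(2·ΔP·D/(f·L·ρ)). With ε/D = 4.9e-05/0.05433 = 0.000902, iterate starting from f = 0.02:
  f = 0.02 → V = √(2·5.736e+04·0.05433/(0.02·494.5·1026)) = 0.7837 m/s; Re = ρVD/μ = 4.045e+04; f → 0.02465
  f = 0.02465 → V = 0.706 m/s; Re = 3.644e+04; f → 0.02506
  f = 0.02506 → V = 0.7002 m/s; Re = 3.614e+04; f → 0.02509
Converged (Δf/f < 1%). With the final f = 0.02509: V = √(2·5.736e+04·0.05433/(0.02509·494.5·1026)) = 0.6997 m/s.
Q = V·A = 0.6997·(π/4·0.05433²) = 0.001622 m³/s = 0.001622 m³/s.

Q ≈ 0.001622 m³/s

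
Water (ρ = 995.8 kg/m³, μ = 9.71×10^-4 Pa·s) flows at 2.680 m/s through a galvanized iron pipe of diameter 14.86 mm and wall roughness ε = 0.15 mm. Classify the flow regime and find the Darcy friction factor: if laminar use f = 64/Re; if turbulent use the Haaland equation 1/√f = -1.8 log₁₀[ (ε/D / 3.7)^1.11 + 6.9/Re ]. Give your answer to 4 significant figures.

Re = ρVD/μ = 995.8·2.68·0.01486/0.000971 = 4.084e+04.
Re > 4000 → turbulent. ε/D = 0.00015/0.01486 = 0.0101; Haaland: 1/√f = -1.8 log₁₀[0.00143 + 0.000169] = 5.036, so f = 0.03944.

f ≈ 0.03944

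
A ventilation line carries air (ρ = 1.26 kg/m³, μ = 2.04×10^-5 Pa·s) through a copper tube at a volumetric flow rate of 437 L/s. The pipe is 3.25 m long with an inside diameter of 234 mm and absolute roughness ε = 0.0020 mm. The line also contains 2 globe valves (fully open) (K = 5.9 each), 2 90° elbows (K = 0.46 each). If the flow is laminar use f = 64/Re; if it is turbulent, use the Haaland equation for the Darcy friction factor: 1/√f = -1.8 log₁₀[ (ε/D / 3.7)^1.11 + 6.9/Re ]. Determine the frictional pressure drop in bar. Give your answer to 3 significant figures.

ΔP ≈ 0.00842 bar

Q = 437 L/s = 437/1000 = 0.437 m³/s.
Cross-sectional area A = πD²/4 = π(0.234)²/4 = 0.04301 m²; mean velocity V = Q/A = 0.437/0.04301 = 10.16 m/s.
Reynolds number Re = ρVD/μ = 1.26 · 10.16 · 0.234 / 2.04e-05 = 1.469e+05.
Re > 4000 → turbulent. Relative roughness ε/D = 2e-06/0.234 = 8.55e-06. Haaland: 1/√f = -1.8 log₁₀[(8.55e-06/3.7)^1.11 + 6.9/1.469e+05] = -1.8 log₁₀[5.54e-07 + 4.7e-05] = 7.781, so f = 0.01652.
Total minor-loss coefficient ΣK = 2·5.9 + 2·0.46 = 12.7.
ΔP = [f·L/D + ΣK]·(ρV²/2) = [0.01652·3.25/0.234 + 12.7]·(1.26·10.16²/2) = [0.2294 + 12.7]·65.05 = 842.4 Pa.
ΔP = 842.4 Pa = 0.00842 bar.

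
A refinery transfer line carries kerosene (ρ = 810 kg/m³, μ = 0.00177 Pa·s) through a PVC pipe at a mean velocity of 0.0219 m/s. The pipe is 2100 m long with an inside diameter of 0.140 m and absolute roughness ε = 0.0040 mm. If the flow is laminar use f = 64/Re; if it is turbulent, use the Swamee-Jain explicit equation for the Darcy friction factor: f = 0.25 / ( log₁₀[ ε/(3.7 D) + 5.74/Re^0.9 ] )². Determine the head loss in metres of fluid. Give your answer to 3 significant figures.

Reynolds number Re = ρVD/μ = 810 · 0.0219 · 0.14 / 0.00177 = 1403.
Re < 2300 → laminar flow, so f = 64/Re = 64/1403 = 0.04561 (the turbulent correlation is not needed).
Darcy-Weisbach: ΔP = f(L/D)(ρV²/2) = 0.04561·(2100/0.14)·(810·0.0219²/2) = 0.04561·1.5e+04·0.1942 = 132.9 Pa.
Head loss h_f = ΔP/(ρg) = 132.9/(810·9.81) = 0.0167 m.

h_f ≈ 0.0167 m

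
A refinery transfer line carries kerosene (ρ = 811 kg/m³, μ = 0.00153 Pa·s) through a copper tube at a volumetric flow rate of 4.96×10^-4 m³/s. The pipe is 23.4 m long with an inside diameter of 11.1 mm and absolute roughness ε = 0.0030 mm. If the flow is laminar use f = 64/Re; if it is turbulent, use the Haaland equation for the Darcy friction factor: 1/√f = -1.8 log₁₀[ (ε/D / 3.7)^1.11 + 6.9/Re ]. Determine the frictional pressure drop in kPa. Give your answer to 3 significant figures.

ΔP ≈ 536 kPa

Cross-sectional area A = πD²/4 = π(0.0111)²/4 = 9.677e-05 m²; mean velocity V = Q/A = 0.000496/9.677e-05 = 5.126 m/s.
Reynolds number Re = ρVD/μ = 811 · 5.126 · 0.0111 / 0.00153 = 3.016e+04.
Re > 4000 → turbulent. Relative roughness ε/D = 3e-06/0.0111 = 0.00027. Haaland: 1/√f = -1.8 log₁₀[(0.00027/3.7)^1.11 + 6.9/3.016e+04] = -1.8 log₁₀[2.56e-05 + 0.000229] = 6.47, so f = 0.02389.
Darcy-Weisbach: ΔP = f(L/D)(ρV²/2) = 0.02389·(23.4/0.0111)·(811·5.126²/2) = 0.02389·2108·1.065e+04 = 5.365e+05 Pa.
ΔP = 5.365e+05 Pa = 536 kPa.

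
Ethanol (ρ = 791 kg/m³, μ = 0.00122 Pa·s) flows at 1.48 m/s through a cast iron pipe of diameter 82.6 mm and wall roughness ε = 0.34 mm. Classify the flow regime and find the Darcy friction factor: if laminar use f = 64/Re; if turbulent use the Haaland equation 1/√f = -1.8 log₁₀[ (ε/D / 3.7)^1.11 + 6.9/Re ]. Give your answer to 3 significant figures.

Re = ρVD/μ = 791·1.48·0.0826/0.00122 = 7.926e+04.
Re > 4000 → turbulent. ε/D = 0.00034/0.0826 = 0.00412; Haaland: 1/√f = -1.8 log₁₀[0.000526 + 8.71e-05] = 5.782, so f = 0.02991.

f ≈ 0.0299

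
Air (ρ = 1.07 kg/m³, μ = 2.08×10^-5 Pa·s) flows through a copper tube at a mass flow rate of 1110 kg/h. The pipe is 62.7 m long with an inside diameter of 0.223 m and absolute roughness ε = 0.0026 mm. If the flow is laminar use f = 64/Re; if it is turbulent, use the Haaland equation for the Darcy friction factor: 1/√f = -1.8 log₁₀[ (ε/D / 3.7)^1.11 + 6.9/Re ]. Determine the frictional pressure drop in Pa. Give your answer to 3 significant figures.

ΔP ≈ 151 Pa

ṁ = 1110 kg/h = 1110/3600 = 0.3083 kg/s.
A = πD²/4 = π(0.223)²/4 = 0.03906 m²; mean velocity V = ṁ/(ρA) = 0.3083/(1.07 · 0.03906) = 7.378 m/s.
Reynolds number Re = ρVD/μ = 1.07 · 7.378 · 0.223 / 2.08e-05 = 8.464e+04.
Re > 4000 → turbulent. Relative roughness ε/D = 2.6e-06/0.223 = 1.17e-05. Haaland: 1/√f = -1.8 log₁₀[(1.17e-05/3.7)^1.11 + 6.9/8.464e+04] = -1.8 log₁₀[7.82e-07 + 8.15e-05] = 7.352, so f = 0.0185.
Darcy-Weisbach: ΔP = f(L/D)(ρV²/2) = 0.0185·(62.7/0.223)·(1.07·7.378²/2) = 0.0185·281.2·29.12 = 151.5 Pa.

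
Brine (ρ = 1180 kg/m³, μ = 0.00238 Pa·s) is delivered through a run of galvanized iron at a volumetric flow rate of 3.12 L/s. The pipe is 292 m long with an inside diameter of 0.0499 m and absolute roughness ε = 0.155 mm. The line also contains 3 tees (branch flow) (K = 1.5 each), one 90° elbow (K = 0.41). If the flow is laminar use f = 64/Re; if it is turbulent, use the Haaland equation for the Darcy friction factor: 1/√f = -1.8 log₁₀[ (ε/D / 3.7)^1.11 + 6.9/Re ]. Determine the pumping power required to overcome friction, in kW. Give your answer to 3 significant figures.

P ≈ 0.823 kW

Q = 3.12 L/s = 3.12/1000 = 0.00312 m³/s.
Cross-sectional area A = πD²/4 = π(0.0499)²/4 = 0.001956 m²; mean velocity V = Q/A = 0.00312/0.001956 = 1.595 m/s.
Reynolds number Re = ρVD/μ = 1180 · 1.595 · 0.0499 / 0.00238 = 3.947e+04.
Re > 4000 → turbulent. Relative roughness ε/D = 0.000155/0.0499 = 0.00311. Haaland: 1/√f = -1.8 log₁₀[(0.00311/3.7)^1.11 + 6.9/3.947e+04] = -1.8 log₁₀[0.000385 + 0.000175] = 5.853, so f = 0.02919.
Total minor-loss coefficient ΣK = 3·1.5 + 1·0.41 = 4.91.
ΔP = [f·L/D + ΣK]·(ρV²/2) = [0.02919·292/0.0499 + 4.91]·(1180·1.595²/2) = [170.8 + 4.91]·1502 = 2.639e+05 Pa.
Pumping power P = QΔP = 0.00312·2.639e+05 = 823.2 W = 0.823 kW.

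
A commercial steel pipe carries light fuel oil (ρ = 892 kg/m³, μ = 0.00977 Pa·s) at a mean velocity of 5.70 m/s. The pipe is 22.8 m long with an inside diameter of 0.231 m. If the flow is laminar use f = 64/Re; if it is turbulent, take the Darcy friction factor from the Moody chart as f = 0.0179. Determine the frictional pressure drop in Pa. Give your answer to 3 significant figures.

Reynolds number Re = ρVD/μ = 892 · 5.7 · 0.231 / 0.00977 = 1.202e+05.
Re > 4000 → turbulent; use the Moody-chart value f = 0.0179.
Darcy-Weisbach: ΔP = f(L/D)(ρV²/2) = 0.0179·(22.8/0.231)·(892·5.7²/2) = 0.0179·98.7·1.449e+04 = 2.56e+04 Pa.

ΔP ≈ 25600 Pa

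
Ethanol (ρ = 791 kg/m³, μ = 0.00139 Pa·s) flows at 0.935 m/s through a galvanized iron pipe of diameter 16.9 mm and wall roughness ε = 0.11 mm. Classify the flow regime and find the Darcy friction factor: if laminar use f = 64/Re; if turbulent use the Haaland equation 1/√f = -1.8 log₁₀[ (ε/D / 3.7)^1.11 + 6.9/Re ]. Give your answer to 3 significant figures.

Re = ρVD/μ = 791·0.935·0.0169/0.00139 = 8992.
Re > 4000 → turbulent. ε/D = 0.00011/0.0169 = 0.00651; Haaland: 1/√f = -1.8 log₁₀[0.000876 + 0.000767] = 5.012, so f = 0.03981.

f ≈ 0.0398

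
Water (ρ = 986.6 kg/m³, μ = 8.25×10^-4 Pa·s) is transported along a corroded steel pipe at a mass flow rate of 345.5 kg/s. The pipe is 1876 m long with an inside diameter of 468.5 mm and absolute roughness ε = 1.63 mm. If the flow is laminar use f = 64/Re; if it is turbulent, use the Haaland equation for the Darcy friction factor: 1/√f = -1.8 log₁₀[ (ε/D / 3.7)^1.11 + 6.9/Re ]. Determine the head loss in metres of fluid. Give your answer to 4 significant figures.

A = πD²/4 = π(0.4685)²/4 = 0.1724 m²; mean velocity V = ṁ/(ρA) = 345.5/(986.6 · 0.1724) = 2.031 m/s.
Reynolds number Re = ρVD/μ = 986.6 · 2.031 · 0.4685 / 0.000825 = 1.138e+06.
Re > 4000 → turbulent. Relative roughness ε/D = 0.00163/0.4685 = 0.00348. Haaland: 1/√f = -1.8 log₁₀[(0.00348/3.7)^1.11 + 6.9/1.138e+06] = -1.8 log₁₀[0.000437 + 6.06e-06] = 6.037, so f = 0.02744.
Darcy-Weisbach: ΔP = f(L/D)(ρV²/2) = 0.02744·(1876/0.4685)·(986.6·2.031²/2) = 0.02744·4004·2036 = 2.237e+05 Pa.
Head loss h_f = ΔP/(ρg) = 2.237e+05/(986.6·9.81) = 23.11 m.

h_f ≈ 23.11 m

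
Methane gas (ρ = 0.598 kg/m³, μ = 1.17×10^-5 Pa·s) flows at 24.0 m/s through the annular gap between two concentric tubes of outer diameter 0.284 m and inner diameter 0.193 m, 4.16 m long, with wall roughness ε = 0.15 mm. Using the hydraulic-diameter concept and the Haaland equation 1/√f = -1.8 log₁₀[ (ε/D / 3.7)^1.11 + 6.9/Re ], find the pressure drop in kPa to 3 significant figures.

ΔP ≈ 0.188 kPa

Hydraulic diameter D_h = 4A/P = D_o - D_i = 0.284 - 0.193 = 0.091 m.
Re = ρVD_h/μ = 0.598·24·0.091/1.17e-05 = 1.116e+05.
ε/D_h = 0.00015/0.091 = 0.00165; Haaland gives 1/√f = -1.8 log₁₀[0.000191+6.18e-05] = 6.476, so f = 0.02384.
ΔP = f(L/D_h)(ρV²/2) = 0.02384·4.16/0.091·172.2 = 187.7 Pa.
ΔP = 0.188 kPa.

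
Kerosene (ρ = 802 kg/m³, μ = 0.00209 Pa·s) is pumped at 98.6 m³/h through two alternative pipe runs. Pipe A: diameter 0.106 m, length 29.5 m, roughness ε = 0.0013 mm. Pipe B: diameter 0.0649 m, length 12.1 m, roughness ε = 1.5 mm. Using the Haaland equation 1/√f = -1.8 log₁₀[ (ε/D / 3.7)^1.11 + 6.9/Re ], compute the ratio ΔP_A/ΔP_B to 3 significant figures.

Pipe A: V = Q/A = 0.02739/0.008825 = 3.104 m/s; Re = 1.262e+05; ε/D = 1.23e-05; Haaland → f = 0.01704; ΔP_A = f(L/D)(ρV²/2) = 1.832e+04 Pa.
Pipe B: V = Q/A = 0.02739/0.003308 = 8.279 m/s; Re = 2.062e+05; ε/D = 0.0231; Haaland → f = 0.05172; ΔP_B = f(L/D)(ρV²/2) = 2.651e+05 Pa.
ΔP_A/ΔP_B = 1.832e+04/2.651e+05 = 0.0691.

ΔP_A/ΔP_B ≈ 0.0691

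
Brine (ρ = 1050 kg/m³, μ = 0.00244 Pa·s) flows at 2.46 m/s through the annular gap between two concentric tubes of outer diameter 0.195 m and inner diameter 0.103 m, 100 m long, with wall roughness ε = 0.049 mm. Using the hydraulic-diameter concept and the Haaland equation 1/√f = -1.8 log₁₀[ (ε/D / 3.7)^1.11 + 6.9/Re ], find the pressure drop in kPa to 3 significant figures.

ΔP ≈ 70.0 kPa

Hydraulic diameter D_h = 4A/P = D_o - D_i = 0.195 - 0.103 = 0.092 m.
Re = ρVD_h/μ = 1050·2.46·0.092/0.00244 = 9.739e+04.
ε/D_h = 4.9e-05/0.092 = 0.000533; Haaland gives 1/√f = -1.8 log₁₀[5.44e-05+7.08e-05] = 7.024, so f = 0.02027.
ΔP = f(L/D_h)(ρV²/2) = 0.02027·100/0.092·3177 = 7e+04 Pa.
ΔP = 70.0 kPa.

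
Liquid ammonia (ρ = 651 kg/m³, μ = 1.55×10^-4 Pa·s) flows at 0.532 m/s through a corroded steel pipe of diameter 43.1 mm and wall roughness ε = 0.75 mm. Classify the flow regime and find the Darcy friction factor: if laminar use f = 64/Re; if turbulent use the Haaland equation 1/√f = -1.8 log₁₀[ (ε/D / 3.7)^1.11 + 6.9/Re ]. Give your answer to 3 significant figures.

f ≈ 0.0467

Re = ρVD/μ = 651·0.532·0.0431/0.000155 = 9.63e+04.
Re > 4000 → turbulent. ε/D = 0.00075/0.0431 = 0.0174; Haaland: 1/√f = -1.8 log₁₀[0.00261 + 7.16e-05] = 4.629, so f = 0.04666.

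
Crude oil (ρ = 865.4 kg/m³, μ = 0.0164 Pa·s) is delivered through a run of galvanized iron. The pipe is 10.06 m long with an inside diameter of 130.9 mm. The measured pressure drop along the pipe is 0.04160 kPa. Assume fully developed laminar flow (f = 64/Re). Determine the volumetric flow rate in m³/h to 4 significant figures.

Q ≈ 6.541 m³/h

For laminar flow, f = 64/Re with Re = ρVD/μ, so Darcy-Weisbach reduces to ΔP = 32μLV/D². Solving for V: V = ΔP·D²/(32μL) = 41.6·(0.1309)²/(32·0.0164·10.06) = 0.135 m/s.
Check: Re = ρVD/μ = 865.4·0.135·0.1309/0.0164 = 932.6 < 2300, so the laminar assumption holds.
Q = V·A = 0.135·(π/4·0.1309²) = 0.001817 m³/s = 6.541 m³/h.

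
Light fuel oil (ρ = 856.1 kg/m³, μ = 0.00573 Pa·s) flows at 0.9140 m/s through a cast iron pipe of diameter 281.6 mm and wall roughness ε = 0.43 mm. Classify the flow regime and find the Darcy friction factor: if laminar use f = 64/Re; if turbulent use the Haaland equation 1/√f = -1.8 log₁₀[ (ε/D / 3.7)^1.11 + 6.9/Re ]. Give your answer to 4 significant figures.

Re = ρVD/μ = 856.1·0.914·0.2816/0.00573 = 3.845e+04.
Re > 4000 → turbulent. ε/D = 0.00043/0.2816 = 0.00153; Haaland: 1/√f = -1.8 log₁₀[0.000175 + 0.000179] = 6.211, so f = 0.02593.

f ≈ 0.02593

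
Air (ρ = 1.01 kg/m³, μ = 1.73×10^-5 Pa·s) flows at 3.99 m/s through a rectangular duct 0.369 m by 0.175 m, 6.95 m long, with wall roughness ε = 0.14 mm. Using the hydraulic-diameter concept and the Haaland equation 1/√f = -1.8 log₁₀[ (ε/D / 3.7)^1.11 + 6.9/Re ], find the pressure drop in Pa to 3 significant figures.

ΔP ≈ 5.22 Pa

Hydraulic diameter D_h = 4A/P = 4·(0.369·0.175)/(2·(0.369+0.175)) = 0.2583/1.088 = 0.2374 m.
Re = ρVD_h/μ = 1.01·3.99·0.2374/1.73e-05 = 5.53e+04.
ε/D_h = 0.00014/0.2374 = 0.00059; Haaland gives 1/√f = -1.8 log₁₀[6.09e-05+0.000125] = 6.716, so f = 0.02217.
ΔP = f(L/D_h)(ρV²/2) = 0.02217·6.95/0.2374·8.04 = 5.218 Pa.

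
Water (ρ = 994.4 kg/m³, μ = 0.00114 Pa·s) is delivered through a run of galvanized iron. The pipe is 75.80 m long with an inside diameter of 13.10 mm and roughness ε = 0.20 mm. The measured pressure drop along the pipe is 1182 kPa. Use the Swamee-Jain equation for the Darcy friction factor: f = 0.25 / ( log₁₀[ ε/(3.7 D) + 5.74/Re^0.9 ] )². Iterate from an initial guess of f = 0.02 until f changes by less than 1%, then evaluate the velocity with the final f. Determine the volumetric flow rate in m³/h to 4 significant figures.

Rearranging Darcy-Weisbach: V = √(2·ΔP·D/(f·L·ρ)). With ε/D = 0.0002/0.0131 = 0.0153, iterate starting from f = 0.02:
  f = 0.02 → V = √(2·1.182e+06·0.0131/(0.02·75.8·994.4)) = 4.532 m/s; Re = ρVD/μ = 5.179e+04; f → 0.04522
  f = 0.04522 → V = 3.014 m/s; Re = 3.444e+04; f → 0.04576
  f = 0.04576 → V = 2.996 m/s; Re = 3.424e+04; f → 0.04577
Converged (Δf/f < 1%). With the final f = 0.04577: V = √(2·1.182e+06·0.0131/(0.04577·75.8·994.4)) = 2.996 m/s.
Q = V·A = 2.996·(π/4·0.0131²) = 0.0004038 m³/s = 1.454 m³/h.

Q ≈ 1.454 m³/h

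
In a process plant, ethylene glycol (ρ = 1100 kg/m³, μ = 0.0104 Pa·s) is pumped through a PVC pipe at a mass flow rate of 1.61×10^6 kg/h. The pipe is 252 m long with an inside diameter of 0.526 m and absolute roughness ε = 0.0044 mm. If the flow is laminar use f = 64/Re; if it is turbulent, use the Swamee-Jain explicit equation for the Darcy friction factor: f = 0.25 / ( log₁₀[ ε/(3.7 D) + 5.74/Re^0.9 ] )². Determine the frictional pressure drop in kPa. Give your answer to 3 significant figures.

ṁ = 1.61×10^6 kg/h = 1.61×10^6/3600 = 447.2 kg/s.
A = πD²/4 = π(0.526)²/4 = 0.2173 m²; mean velocity V = ṁ/(ρA) = 447.2/(1100 · 0.2173) = 1.871 m/s.
Reynolds number Re = ρVD/μ = 1100 · 1.871 · 0.526 / 0.0104 = 1.041e+05.
Re > 4000 → turbulent. Relative roughness ε/D = 4.4e-06/0.526 = 8.37e-06. Swamee-Jain: f = 0.25/(log₁₀[8.37e-06/3.7 + 5.74/1.041e+05^0.9])² = 0.25/(log₁₀[2.26e-06 + 0.000175])² = 0.25/(-3.751)² = 0.01777.
Darcy-Weisbach: ΔP = f(L/D)(ρV²/2) = 0.01777·(252/0.526)·(1100·1.871²/2) = 0.01777·479.1·1925 = 1.639e+04 Pa.
ΔP = 1.639e+04 Pa = 16.4 kPa.

ΔP ≈ 16.4 kPa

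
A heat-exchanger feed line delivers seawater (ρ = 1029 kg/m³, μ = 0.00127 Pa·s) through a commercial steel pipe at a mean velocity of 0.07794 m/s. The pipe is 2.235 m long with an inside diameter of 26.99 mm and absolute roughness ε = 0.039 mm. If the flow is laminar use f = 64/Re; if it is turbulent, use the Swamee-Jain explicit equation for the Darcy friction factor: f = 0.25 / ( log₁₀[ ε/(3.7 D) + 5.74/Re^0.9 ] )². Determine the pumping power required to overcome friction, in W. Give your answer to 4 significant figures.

Reynolds number Re = ρVD/μ = 1029 · 0.07794 · 0.02699 / 0.00127 = 1704.
Re < 2300 → laminar flow, so f = 64/Re = 64/1704 = 0.03755 (the turbulent correlation is not needed).
Darcy-Weisbach: ΔP = f(L/D)(ρV²/2) = 0.03755·(2.235/0.02699)·(1029·0.07794²/2) = 0.03755·82.81·3.125 = 9.718 Pa.
Q = V·A = 0.07794·0.0005721 = 4.459e-05 m³/s.
Pumping power P = QΔP = 4.459e-05·9.718 = 4.3335×10^-4 W = 4.334×10^-4 W.

P ≈ 4.334×10^-4 W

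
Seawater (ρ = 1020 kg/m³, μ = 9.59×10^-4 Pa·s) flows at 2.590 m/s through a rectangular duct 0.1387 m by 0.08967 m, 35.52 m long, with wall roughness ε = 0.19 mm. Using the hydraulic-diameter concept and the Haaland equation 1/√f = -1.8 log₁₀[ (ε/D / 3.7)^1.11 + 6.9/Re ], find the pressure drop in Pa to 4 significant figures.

Hydraulic diameter D_h = 4A/P = 4·(0.1387·0.08967)/(2·(0.1387+0.08967)) = 0.04975/0.4567 = 0.1089 m.
Re = ρVD_h/μ = 1020·2.59·0.1089/0.000959 = 3.001e+05.
ε/D_h = 0.00019/0.1089 = 0.00174; Haaland gives 1/√f = -1.8 log₁₀[0.000203+2.3e-05] = 6.563, so f = 0.02322.
ΔP = f(L/D_h)(ρV²/2) = 0.02322·35.52/0.1089·3421 = 2.59e+04 Pa.

ΔP ≈ 25900 Pa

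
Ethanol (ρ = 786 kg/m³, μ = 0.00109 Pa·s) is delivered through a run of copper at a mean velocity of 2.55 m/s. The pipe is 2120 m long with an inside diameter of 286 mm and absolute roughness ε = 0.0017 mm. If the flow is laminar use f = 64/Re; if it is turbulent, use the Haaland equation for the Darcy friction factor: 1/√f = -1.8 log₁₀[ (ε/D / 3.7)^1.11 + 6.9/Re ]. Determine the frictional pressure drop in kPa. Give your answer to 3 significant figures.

ΔP ≈ 247 kPa

Reynolds number Re = ρVD/μ = 786 · 2.55 · 0.286 / 0.00109 = 5.259e+05.
Re > 4000 → turbulent. Relative roughness ε/D = 1.7e-06/0.286 = 5.94e-06. Haaland: 1/√f = -1.8 log₁₀[(5.94e-06/3.7)^1.11 + 6.9/5.259e+05] = -1.8 log₁₀[3.7e-07 + 1.31e-05] = 8.766, so f = 0.01301.
Darcy-Weisbach: ΔP = f(L/D)(ρV²/2) = 0.01301·(2120/0.286)·(786·2.55²/2) = 0.01301·7413·2555 = 2.465e+05 Pa.
ΔP = 2.465e+05 Pa = 247 kPa.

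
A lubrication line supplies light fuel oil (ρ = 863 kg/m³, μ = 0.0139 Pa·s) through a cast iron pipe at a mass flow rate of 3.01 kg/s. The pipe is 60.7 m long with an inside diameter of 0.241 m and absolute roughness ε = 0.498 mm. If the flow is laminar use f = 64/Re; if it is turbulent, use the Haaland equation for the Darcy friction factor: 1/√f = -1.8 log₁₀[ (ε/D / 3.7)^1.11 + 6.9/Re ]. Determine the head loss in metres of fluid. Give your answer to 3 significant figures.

h_f ≈ 0.00420 m

A = πD²/4 = π(0.241)²/4 = 0.04562 m²; mean velocity V = ṁ/(ρA) = 3.01/(863 · 0.04562) = 0.07646 m/s.
Reynolds number Re = ρVD/μ = 863 · 0.07646 · 0.241 / 0.0139 = 1144.
Re < 2300 → laminar flow, so f = 64/Re = 64/1144 = 0.05594 (the turbulent correlation is not needed).
Darcy-Weisbach: ΔP = f(L/D)(ρV²/2) = 0.05594·(60.7/0.241)·(863·0.07646²/2) = 0.05594·251.9·2.523 = 35.54 Pa.
Head loss h_f = ΔP/(ρg) = 35.54/(863·9.81) = 0.00420 m.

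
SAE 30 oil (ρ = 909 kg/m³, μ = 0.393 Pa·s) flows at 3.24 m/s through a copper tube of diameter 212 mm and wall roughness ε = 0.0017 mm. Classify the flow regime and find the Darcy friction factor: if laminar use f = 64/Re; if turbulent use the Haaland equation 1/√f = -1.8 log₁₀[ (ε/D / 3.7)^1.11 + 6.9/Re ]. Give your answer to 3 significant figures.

Re = ρVD/μ = 909·3.24·0.212/0.393 = 1589.
Re < 2300 → laminar, so f = 64/Re = 0.04028 (roughness is irrelevant in laminar flow).

f ≈ 0.0403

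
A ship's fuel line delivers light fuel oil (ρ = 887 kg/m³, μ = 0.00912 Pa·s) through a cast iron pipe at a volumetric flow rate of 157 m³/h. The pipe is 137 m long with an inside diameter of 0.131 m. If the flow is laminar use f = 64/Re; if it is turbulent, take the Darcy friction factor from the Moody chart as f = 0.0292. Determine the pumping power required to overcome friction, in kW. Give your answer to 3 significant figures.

P ≈ 6.18 kW

Q = 157 m³/h = 157/3600 = 0.04361 m³/s.
Cross-sectional area A = πD²/4 = π(0.131)²/4 = 0.01348 m²; mean velocity V = Q/A = 0.04361/0.01348 = 3.236 m/s.
Reynolds number Re = ρVD/μ = 887 · 3.236 · 0.131 / 0.00912 = 4.123e+04.
Re > 4000 → turbulent; use the Moody-chart value f = 0.0292.
Darcy-Weisbach: ΔP = f(L/D)(ρV²/2) = 0.0292·(137/0.131)·(887·3.236²/2) = 0.0292·1046·4643 = 1.418e+05 Pa.
Pumping power P = QΔP = 0.04361·1.418e+05 = 6184 W = 6.18 kW.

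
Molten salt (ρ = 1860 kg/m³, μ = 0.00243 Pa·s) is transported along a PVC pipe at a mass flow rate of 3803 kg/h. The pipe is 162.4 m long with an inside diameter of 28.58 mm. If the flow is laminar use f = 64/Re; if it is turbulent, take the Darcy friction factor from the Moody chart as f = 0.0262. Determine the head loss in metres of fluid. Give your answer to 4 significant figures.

ṁ = 3803 kg/h = 3803/3600 = 1.056 kg/s.
A = πD²/4 = π(0.02858)²/4 = 0.0006415 m²; mean velocity V = ṁ/(ρA) = 1.056/(1860 · 0.0006415) = 0.8853 m/s.
Reynolds number Re = ρVD/μ = 1860 · 0.8853 · 0.02858 / 0.00243 = 1.937e+04.
Re > 4000 → turbulent; use the Moody-chart value f = 0.0262.
Darcy-Weisbach: ΔP = f(L/D)(ρV²/2) = 0.0262·(162.4/0.02858)·(1860·0.8853²/2) = 0.0262·5682·728.9 = 1.085e+05 Pa.
Head loss h_f = ΔP/(ρg) = 1.085e+05/(1860·9.81) = 5.947 m.

h_f ≈ 5.947 m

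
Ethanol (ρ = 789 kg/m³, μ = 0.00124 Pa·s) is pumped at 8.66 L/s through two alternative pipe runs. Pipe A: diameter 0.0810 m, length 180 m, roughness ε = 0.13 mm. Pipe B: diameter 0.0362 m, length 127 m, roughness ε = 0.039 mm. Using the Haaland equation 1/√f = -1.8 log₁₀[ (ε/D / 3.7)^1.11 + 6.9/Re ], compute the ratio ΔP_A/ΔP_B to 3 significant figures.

ΔP_A/ΔP_B ≈ 0.0287

Pipe A: V = Q/A = 0.00866/0.005153 = 1.681 m/s; Re = 8.662e+04; ε/D = 0.0016; Haaland → f = 0.02412; ΔP_A = f(L/D)(ρV²/2) = 5.972e+04 Pa.
Pipe B: V = Q/A = 0.00866/0.001029 = 8.414 m/s; Re = 1.938e+05; ε/D = 0.00108; Haaland → f = 0.02125; ΔP_B = f(L/D)(ρV²/2) = 2.082e+06 Pa.
ΔP_A/ΔP_B = 5.972e+04/2.082e+06 = 0.0287.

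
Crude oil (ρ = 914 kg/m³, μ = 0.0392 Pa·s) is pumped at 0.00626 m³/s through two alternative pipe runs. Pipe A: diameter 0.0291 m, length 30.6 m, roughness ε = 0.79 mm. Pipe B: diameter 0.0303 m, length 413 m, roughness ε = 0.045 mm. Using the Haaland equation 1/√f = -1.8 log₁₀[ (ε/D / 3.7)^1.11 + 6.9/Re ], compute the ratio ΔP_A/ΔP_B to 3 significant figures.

ΔP_A/ΔP_B ≈ 0.147

Pipe A: V = Q/A = 0.00626/0.0006651 = 9.412 m/s; Re = 6386; ε/D = 0.0271; Haaland → f = 0.05982; ΔP_A = f(L/D)(ρV²/2) = 2.547e+06 Pa.
Pipe B: V = Q/A = 0.00626/0.0007211 = 8.682 m/s; Re = 6133; ε/D = 0.00149; Haaland → f = 0.03701; ΔP_B = f(L/D)(ρV²/2) = 1.738e+07 Pa.
ΔP_A/ΔP_B = 2.547e+06/1.738e+07 = 0.147.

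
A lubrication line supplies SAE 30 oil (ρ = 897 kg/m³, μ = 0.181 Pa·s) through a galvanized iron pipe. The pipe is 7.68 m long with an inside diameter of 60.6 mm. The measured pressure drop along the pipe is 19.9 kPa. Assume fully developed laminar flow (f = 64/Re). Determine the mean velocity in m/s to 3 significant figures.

V ≈ 1.64 m/s

For laminar flow, f = 64/Re with Re = ρVD/μ, so Darcy-Weisbach reduces to ΔP = 32μLV/D². Solving for V: V = ΔP·D²/(32μL) = 1.99e+04·(0.0606)²/(32·0.181·7.68) = 1.643 m/s.
Check: Re = ρVD/μ = 897·1.643·0.0606/0.181 = 493.4 < 2300, so the laminar assumption holds.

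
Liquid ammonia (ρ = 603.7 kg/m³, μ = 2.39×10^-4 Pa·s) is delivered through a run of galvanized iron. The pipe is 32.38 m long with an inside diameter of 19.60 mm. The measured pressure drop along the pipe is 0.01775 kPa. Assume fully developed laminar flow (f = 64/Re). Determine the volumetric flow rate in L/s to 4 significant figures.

Q ≈ 0.008308 L/s

For laminar flow, f = 64/Re with Re = ρVD/μ, so Darcy-Weisbach reduces to ΔP = 32μLV/D². Solving for V: V = ΔP·D²/(32μL) = 17.75·(0.0196)²/(32·0.000239·32.38) = 0.02754 m/s.
Check: Re = ρVD/μ = 603.7·0.02754·0.0196/0.000239 = 1363 < 2300, so the laminar assumption holds.
Q = V·A = 0.02754·(π/4·0.0196²) = 8.308e-06 m³/s = 0.008308 L/s.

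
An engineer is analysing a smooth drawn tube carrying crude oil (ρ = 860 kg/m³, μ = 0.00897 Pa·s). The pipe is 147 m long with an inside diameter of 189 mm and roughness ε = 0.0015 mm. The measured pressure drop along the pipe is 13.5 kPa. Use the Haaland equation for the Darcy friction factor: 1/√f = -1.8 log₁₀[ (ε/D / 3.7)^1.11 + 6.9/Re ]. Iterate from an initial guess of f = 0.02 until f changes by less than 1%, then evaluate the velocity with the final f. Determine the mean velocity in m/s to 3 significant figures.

Rearranging Darcy-Weisbach: V = √(2·ΔP·D/(f·L·ρ)). With ε/D = 1.5e-06/0.189 = 7.94e-06, iterate starting from f = 0.02:
  f = 0.02 → V = √(2·1.35e+04·0.189/(0.02·147·860)) = 1.421 m/s; Re = ρVD/μ = 2.574e+04; f → 0.0242
  f = 0.0242 → V = 1.291 m/s; Re = 2.34e+04; f → 0.02477
  f = 0.02477 → V = 1.276 m/s; Re = 2.313e+04; f → 0.02485
Converged (Δf/f < 1%). With the final f = 0.02485: V = √(2·1.35e+04·0.189/(0.02485·147·860)) = 1.275 m/s.

V ≈ 1.27 m/s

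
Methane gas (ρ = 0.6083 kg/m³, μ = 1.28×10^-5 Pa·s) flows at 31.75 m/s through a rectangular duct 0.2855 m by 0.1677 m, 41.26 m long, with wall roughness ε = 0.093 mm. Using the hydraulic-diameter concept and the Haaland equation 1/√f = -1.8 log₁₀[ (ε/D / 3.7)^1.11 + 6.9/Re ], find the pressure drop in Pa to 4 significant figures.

ΔP ≈ 1056 Pa

Hydraulic diameter D_h = 4A/P = 4·(0.2855·0.1677)/(2·(0.2855+0.1677)) = 0.1915/0.9064 = 0.2113 m.
Re = ρVD_h/μ = 0.6083·31.75·0.2113/1.28e-05 = 3.188e+05.
ε/D_h = 9.3e-05/0.2113 = 0.00044; Haaland gives 1/√f = -1.8 log₁₀[4.4e-05+2.16e-05] = 7.529, so f = 0.01764.
ΔP = f(L/D_h)(ρV²/2) = 0.01764·41.26/0.2113·306.6 = 1056 Pa.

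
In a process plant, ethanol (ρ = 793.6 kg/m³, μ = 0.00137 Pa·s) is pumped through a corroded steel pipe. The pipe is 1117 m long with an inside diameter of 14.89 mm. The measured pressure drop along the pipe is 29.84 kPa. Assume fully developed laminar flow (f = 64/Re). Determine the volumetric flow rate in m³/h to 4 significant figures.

Q ≈ 0.08469 m³/h

For laminar flow, f = 64/Re with Re = ρVD/μ, so Darcy-Weisbach reduces to ΔP = 32μLV/D². Solving for V: V = ΔP·D²/(32μL) = 2.984e+04·(0.01489)²/(32·0.00137·1117) = 0.1351 m/s.
Check: Re = ρVD/μ = 793.6·0.1351·0.01489/0.00137 = 1165 < 2300, so the laminar assumption holds.
Q = V·A = 0.1351·(π/4·0.01489²) = 2.353e-05 m³/s = 0.08469 m³/h.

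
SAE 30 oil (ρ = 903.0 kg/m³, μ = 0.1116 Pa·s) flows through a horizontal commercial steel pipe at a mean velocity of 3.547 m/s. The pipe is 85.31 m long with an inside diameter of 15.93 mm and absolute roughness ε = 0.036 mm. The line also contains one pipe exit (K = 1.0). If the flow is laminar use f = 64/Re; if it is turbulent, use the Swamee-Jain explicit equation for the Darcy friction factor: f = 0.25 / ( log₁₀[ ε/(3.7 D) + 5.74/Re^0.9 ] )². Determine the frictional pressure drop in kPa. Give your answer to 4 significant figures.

ΔP ≈ 4264 kPa

Reynolds number Re = ρVD/μ = 903 · 3.547 · 0.01593 / 0.112 = 457.2.
Re < 2300 → laminar flow, so f = 64/Re = 64/457.2 = 0.14 (the turbulent correlation is not needed).
Total minor-loss coefficient ΣK = 1·1 = 1.
ΔP = [f·L/D + ΣK]·(ρV²/2) = [0.14·85.31/0.01593 + 1]·(903·3.547²/2) = [749.7 + 1]·5680 = 4.264e+06 Pa.
ΔP = 4.264e+06 Pa = 4264 kPa.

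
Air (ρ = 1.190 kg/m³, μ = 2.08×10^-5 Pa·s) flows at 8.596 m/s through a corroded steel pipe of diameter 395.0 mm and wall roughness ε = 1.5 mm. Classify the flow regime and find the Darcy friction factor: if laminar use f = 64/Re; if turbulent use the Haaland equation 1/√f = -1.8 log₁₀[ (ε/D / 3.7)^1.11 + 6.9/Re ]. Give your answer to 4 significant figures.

f ≈ 0.02857

Re = ρVD/μ = 1.19·8.596·0.395/2.08e-05 = 1.943e+05.
Re > 4000 → turbulent. ε/D = 0.0015/0.395 = 0.0038; Haaland: 1/√f = -1.8 log₁₀[0.000481 + 3.55e-05] = 5.916, so f = 0.02857.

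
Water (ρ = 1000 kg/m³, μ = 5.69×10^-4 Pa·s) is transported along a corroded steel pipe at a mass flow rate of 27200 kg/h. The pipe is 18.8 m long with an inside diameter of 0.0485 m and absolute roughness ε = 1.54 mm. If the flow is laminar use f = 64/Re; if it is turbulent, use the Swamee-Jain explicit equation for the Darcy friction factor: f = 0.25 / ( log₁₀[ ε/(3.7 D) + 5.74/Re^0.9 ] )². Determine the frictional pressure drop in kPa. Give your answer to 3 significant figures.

ṁ = 27200 kg/h = 27200/3600 = 7.556 kg/s.
A = πD²/4 = π(0.0485)²/4 = 0.001847 m²; mean velocity V = ṁ/(ρA) = 7.556/(1000 · 0.001847) = 4.09 m/s.
Reynolds number Re = ρVD/μ = 1000 · 4.09 · 0.0485 / 0.000569 = 3.486e+05.
Re > 4000 → turbulent. Relative roughness ε/D = 0.00154/0.0485 = 0.0318. Swamee-Jain: f = 0.25/(log₁₀[0.0318/3.7 + 5.74/3.486e+05^0.9])² = 0.25/(log₁₀[0.00858 + 5.9e-05])² = 0.25/(-2.063)² = 0.05872.
Darcy-Weisbach: ΔP = f(L/D)(ρV²/2) = 0.05872·(18.8/0.0485)·(1000·4.09²/2) = 0.05872·387.6·8363 = 1.903e+05 Pa.
ΔP = 1.903e+05 Pa = 190 kPa.

ΔP ≈ 190 kPa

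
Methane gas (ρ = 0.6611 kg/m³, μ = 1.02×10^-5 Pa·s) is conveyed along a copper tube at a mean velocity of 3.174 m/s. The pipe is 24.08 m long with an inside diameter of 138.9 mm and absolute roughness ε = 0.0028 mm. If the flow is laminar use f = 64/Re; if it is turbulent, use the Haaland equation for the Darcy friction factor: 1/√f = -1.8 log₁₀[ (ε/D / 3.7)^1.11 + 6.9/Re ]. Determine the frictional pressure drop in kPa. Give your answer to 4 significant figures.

Reynolds number Re = ρVD/μ = 0.6611 · 3.174 · 0.1389 / 1.02e-05 = 2.857e+04.
Re > 4000 → turbulent. Relative roughness ε/D = 2.8e-06/0.1389 = 2.02e-05. Haaland: 1/√f = -1.8 log₁₀[(2.02e-05/3.7)^1.11 + 6.9/2.857e+04] = -1.8 log₁₀[1.44e-06 + 0.000241] = 6.506, so f = 0.02362.
Darcy-Weisbach: ΔP = f(L/D)(ρV²/2) = 0.02362·(24.08/0.1389)·(0.6611·3.174²/2) = 0.02362·173.4·3.33 = 13.64 Pa.
ΔP = 13.64 Pa = 0.01364 kPa.

ΔP ≈ 0.01364 kPa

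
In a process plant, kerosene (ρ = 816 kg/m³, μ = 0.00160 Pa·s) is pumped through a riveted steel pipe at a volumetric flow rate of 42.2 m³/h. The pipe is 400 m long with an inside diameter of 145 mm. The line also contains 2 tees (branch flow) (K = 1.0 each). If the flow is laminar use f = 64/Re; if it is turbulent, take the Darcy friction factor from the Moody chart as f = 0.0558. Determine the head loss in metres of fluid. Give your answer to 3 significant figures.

Q = 42.2 m³/h = 42.2/3600 = 0.01172 m³/s.
Cross-sectional area A = πD²/4 = π(0.145)²/4 = 0.01651 m²; mean velocity V = Q/A = 0.01172/0.01651 = 0.7099 m/s.
Reynolds number Re = ρVD/μ = 816 · 0.7099 · 0.145 / 0.0016 = 5.25e+04.
Re > 4000 → turbulent; use the Moody-chart value f = 0.0558.
Total minor-loss coefficient ΣK = 2·1 = 2.
ΔP = [f·L/D + ΣK]·(ρV²/2) = [0.0558·400/0.145 + 2]·(816·0.7099²/2) = [153.9 + 2]·205.6 = 3.206e+04 Pa.
Head loss h_f = ΔP/(ρg) = 3.206e+04/(816·9.81) = 4.00 m.

h_f ≈ 4.00 m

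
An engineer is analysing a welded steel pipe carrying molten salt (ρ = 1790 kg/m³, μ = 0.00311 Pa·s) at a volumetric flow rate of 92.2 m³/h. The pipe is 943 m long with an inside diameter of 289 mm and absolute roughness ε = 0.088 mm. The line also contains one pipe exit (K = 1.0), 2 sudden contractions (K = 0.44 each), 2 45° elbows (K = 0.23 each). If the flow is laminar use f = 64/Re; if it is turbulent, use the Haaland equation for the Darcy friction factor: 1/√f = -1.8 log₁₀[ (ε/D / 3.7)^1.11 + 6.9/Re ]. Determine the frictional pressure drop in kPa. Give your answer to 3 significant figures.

ΔP ≈ 9.50 kPa

Q = 92.2 m³/h = 92.2/3600 = 0.02561 m³/s.
Cross-sectional area A = πD²/4 = π(0.289)²/4 = 0.0656 m²; mean velocity V = Q/A = 0.02561/0.0656 = 0.3904 m/s.
Reynolds number Re = ρVD/μ = 1790 · 0.3904 · 0.289 / 0.00311 = 6.494e+04.
Re > 4000 → turbulent. Relative roughness ε/D = 8.8e-05/0.289 = 0.000304. Haaland: 1/√f = -1.8 log₁₀[(0.000304/3.7)^1.11 + 6.9/6.494e+04] = -1.8 log₁₀[2.92e-05 + 0.000106] = 6.963, so f = 0.02063.
Total minor-loss coefficient ΣK = 1·1 + 2·0.44 + 2·0.23 = 2.34.
ΔP = [f·L/D + ΣK]·(ρV²/2) = [0.02063·943/0.289 + 2.34]·(1790·0.3904²/2) = [67.31 + 2.34]·136.4 = 9502 Pa.
ΔP = 9502 Pa = 9.50 kPa.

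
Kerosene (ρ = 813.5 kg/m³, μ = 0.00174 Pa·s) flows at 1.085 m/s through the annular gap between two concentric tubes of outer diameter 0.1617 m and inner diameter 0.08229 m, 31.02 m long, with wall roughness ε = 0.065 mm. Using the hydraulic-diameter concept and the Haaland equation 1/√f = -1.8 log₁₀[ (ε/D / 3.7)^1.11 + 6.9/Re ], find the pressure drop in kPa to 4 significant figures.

ΔP ≈ 4.487 kPa

Hydraulic diameter D_h = 4A/P = D_o - D_i = 0.1617 - 0.08229 = 0.07941 m.
Re = ρVD_h/μ = 813.5·1.085·0.07941/0.00174 = 4.028e+04.
ε/D_h = 6.5e-05/0.07941 = 0.000819; Haaland gives 1/√f = -1.8 log₁₀[8.77e-05+0.000171] = 6.456, so f = 0.02399.
ΔP = f(L/D_h)(ρV²/2) = 0.02399·31.02/0.07941·478.8 = 4487 Pa.
ΔP = 4.487 kPa.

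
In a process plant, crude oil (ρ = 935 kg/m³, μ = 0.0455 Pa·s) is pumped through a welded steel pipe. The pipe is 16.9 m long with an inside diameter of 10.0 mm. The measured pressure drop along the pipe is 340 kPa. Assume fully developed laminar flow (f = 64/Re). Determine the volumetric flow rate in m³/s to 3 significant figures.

Q ≈ 1.09×10^-4 m³/s

For laminar flow, f = 64/Re with Re = ρVD/μ, so Darcy-Weisbach reduces to ΔP = 32μLV/D². Solving for V: V = ΔP·D²/(32μL) = 3.4e+05·(0.01)²/(32·0.0455·16.9) = 1.382 m/s.
Check: Re = ρVD/μ = 935·1.382·0.01/0.0455 = 283.9 < 2300, so the laminar assumption holds.
Q = V·A = 1.382·(π/4·0.01²) = 0.0001085 m³/s = 1.09×10^-4 m³/s.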